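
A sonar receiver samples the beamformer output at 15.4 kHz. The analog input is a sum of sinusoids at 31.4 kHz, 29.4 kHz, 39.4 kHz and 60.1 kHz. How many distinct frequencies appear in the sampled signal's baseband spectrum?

4

fs/2 = 7.7 kHz.
31.4 kHz mod fs = 0.6 kHz.
0.6 kHz ≤ fs/2 = 7.7 kHz, appears at 0.6 kHz.
29.4 kHz mod fs = 14 kHz.
14 kHz > fs/2 = 7.7 kHz, folds to fs − 14 kHz = 1.4 kHz.
39.4 kHz mod fs = 8.6 kHz.
8.6 kHz > fs/2 = 7.7 kHz, folds to fs − 8.6 kHz = 6.8 kHz.
60.1 kHz mod fs = 13.9 kHz.
13.9 kHz > fs/2 = 7.7 kHz, folds to fs − 13.9 kHz = 1.5 kHz.
Distinct values: {0.6 kHz, 1.4 kHz, 1.5 kHz, 6.8 kHz} → 4.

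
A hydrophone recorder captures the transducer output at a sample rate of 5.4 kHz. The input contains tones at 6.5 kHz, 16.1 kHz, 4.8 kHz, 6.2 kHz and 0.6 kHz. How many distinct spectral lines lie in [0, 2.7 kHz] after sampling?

fs/2 = 2.7 kHz.
6.5 kHz mod fs = 1.1 kHz.
1.1 kHz ≤ fs/2 = 2.7 kHz, appears at 1.1 kHz.
16.1 kHz mod fs = 5.3 kHz.
5.3 kHz > fs/2 = 2.7 kHz, folds to fs − 5.3 kHz = 0.1 kHz.
4.8 kHz > fs/2 = 2.7 kHz, folds to fs − 4.8 kHz = 0.6 kHz.
6.2 kHz mod fs = 0.8 kHz.
0.8 kHz ≤ fs/2 = 2.7 kHz, appears at 0.8 kHz.
0.6 kHz ≤ fs/2 = 2.7 kHz, passes unchanged.
Distinct values: {0.1 kHz, 0.6 kHz, 0.8 kHz, 1.1 kHz} → 4.

4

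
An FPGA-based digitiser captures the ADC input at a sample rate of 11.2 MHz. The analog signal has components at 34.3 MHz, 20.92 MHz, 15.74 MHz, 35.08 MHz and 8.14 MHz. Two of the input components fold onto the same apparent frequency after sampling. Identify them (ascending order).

fs/2 = 5.6 MHz.
34.3 MHz mod fs = 0.7 MHz.
0.7 MHz ≤ fs/2 = 5.6 MHz, appears at 0.7 MHz.
20.92 MHz mod fs = 9.72 MHz.
9.72 MHz > fs/2 = 5.6 MHz, folds to fs − 9.72 MHz = 1.48 MHz.
15.74 MHz mod fs = 4.54 MHz.
4.54 MHz ≤ fs/2 = 5.6 MHz, appears at 4.54 MHz.
35.08 MHz mod fs = 1.48 MHz.
1.48 MHz ≤ fs/2 = 5.6 MHz, appears at 1.48 MHz.
8.14 MHz > fs/2 = 5.6 MHz, folds to fs − 8.14 MHz = 3.06 MHz.
20.92 MHz and 35.08 MHz both map to 1.48 MHz.

20.92 MHz, 35.08 MHz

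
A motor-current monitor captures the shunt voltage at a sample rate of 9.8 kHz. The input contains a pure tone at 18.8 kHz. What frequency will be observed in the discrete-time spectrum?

18.8 kHz mod fs = 9 kHz.
9 kHz > fs/2 = 4.9 kHz, folds to fs − 9 kHz = 0.8 kHz.

0.8 kHz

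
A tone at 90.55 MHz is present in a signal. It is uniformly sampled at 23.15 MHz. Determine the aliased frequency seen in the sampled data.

2.05 MHz

90.55 MHz mod fs = 21.1 MHz.
21.1 MHz > fs/2 = 11.575 MHz, folds to fs − 21.1 MHz = 2.05 MHz.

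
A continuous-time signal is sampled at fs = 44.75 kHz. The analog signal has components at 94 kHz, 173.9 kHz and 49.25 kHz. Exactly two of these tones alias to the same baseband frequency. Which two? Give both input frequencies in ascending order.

49.25 kHz, 94 kHz

fs/2 = 22.375 kHz.
94 kHz mod fs = 4.5 kHz.
4.5 kHz ≤ fs/2 = 22.375 kHz, appears at 4.5 kHz.
173.9 kHz mod fs = 39.65 kHz.
39.65 kHz > fs/2 = 22.375 kHz, folds to fs − 39.65 kHz = 5.1 kHz.
49.25 kHz mod fs = 4.5 kHz.
4.5 kHz ≤ fs/2 = 22.375 kHz, appears at 4.5 kHz.
49.25 kHz and 94 kHz both map to 4.5 kHz.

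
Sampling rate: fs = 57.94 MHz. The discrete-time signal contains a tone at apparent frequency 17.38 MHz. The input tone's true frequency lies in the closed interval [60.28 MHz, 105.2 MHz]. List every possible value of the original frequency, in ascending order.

75.32 MHz, 98.5 MHz

Frequencies that alias to 17.38 MHz are k·fs ± 17.38 MHz for integer k ≥ 0.
k=0: 17.38 MHz.
k=1: 40.56 MHz, 75.32 MHz.
k=2: 98.5 MHz, 133.26 MHz.
k=3: 156.44 MHz, 191.2 MHz.
Within [60.28 MHz, 105.2 MHz]: 75.32 MHz, 98.5 MHz.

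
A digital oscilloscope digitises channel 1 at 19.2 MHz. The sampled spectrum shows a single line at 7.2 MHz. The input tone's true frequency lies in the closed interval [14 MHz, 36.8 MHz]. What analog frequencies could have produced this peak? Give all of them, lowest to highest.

26.4 MHz, 31.2 MHz

Frequencies that alias to 7.2 MHz are k·fs ± 7.2 MHz for integer k ≥ 0.
k=0: 7.2 MHz.
k=1: 12 MHz, 26.4 MHz.
k=2: 31.2 MHz, 45.6 MHz.
k=3: 50.4 MHz, 64.8 MHz.
Within [14 MHz, 36.8 MHz]: 26.4 MHz, 31.2 MHz.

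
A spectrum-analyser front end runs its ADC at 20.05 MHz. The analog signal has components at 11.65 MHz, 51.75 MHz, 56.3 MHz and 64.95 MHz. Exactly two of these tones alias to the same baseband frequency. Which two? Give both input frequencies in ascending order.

11.65 MHz, 51.75 MHz

fs/2 = 10.025 MHz.
11.65 MHz > fs/2 = 10.025 MHz, folds to fs − 11.65 MHz = 8.4 MHz.
51.75 MHz mod fs = 11.65 MHz.
11.65 MHz > fs/2 = 10.025 MHz, folds to fs − 11.65 MHz = 8.4 MHz.
56.3 MHz mod fs = 16.2 MHz.
16.2 MHz > fs/2 = 10.025 MHz, folds to fs − 16.2 MHz = 3.85 MHz.
64.95 MHz mod fs = 4.8 MHz.
4.8 MHz ≤ fs/2 = 10.025 MHz, appears at 4.8 MHz.
11.65 MHz and 51.75 MHz both map to 8.4 MHz.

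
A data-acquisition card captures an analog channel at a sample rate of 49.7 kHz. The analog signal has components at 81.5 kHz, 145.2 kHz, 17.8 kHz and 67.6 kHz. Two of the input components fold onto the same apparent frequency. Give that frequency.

fs/2 = 24.85 kHz.
81.5 kHz mod fs = 31.8 kHz.
31.8 kHz > fs/2 = 24.85 kHz, folds to fs − 31.8 kHz = 17.9 kHz.
145.2 kHz mod fs = 45.8 kHz.
45.8 kHz > fs/2 = 24.85 kHz, folds to fs − 45.8 kHz = 3.9 kHz.
17.8 kHz ≤ fs/2 = 24.85 kHz, passes unchanged.
67.6 kHz mod fs = 17.9 kHz.
17.9 kHz ≤ fs/2 = 24.85 kHz, appears at 17.9 kHz.
67.6 kHz and 81.5 kHz both map to 17.9 kHz.

17.9 kHz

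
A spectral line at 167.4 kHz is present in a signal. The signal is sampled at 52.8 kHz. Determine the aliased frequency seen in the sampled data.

9 kHz

167.4 kHz mod fs = 9 kHz.
9 kHz ≤ fs/2 = 26.4 kHz, appears at 9 kHz.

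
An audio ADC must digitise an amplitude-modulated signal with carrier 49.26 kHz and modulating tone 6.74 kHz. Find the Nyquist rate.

112 kHz

AM sidebands sit at fc ± fm = 42.52 kHz and 56 kHz.
Highest-frequency component: 56 kHz.
Nyquist rate = 2 × 56 kHz = 112 kHz.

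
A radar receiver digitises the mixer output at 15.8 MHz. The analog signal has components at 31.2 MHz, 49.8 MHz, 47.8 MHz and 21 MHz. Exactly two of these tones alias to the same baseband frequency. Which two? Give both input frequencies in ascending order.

31.2 MHz, 47.8 MHz

fs/2 = 7.9 MHz.
31.2 MHz mod fs = 15.4 MHz.
15.4 MHz > fs/2 = 7.9 MHz, folds to fs − 15.4 MHz = 0.4 MHz.
49.8 MHz mod fs = 2.4 MHz.
2.4 MHz ≤ fs/2 = 7.9 MHz, appears at 2.4 MHz.
47.8 MHz mod fs = 0.4 MHz.
0.4 MHz ≤ fs/2 = 7.9 MHz, appears at 0.4 MHz.
21 MHz mod fs = 5.2 MHz.
5.2 MHz ≤ fs/2 = 7.9 MHz, appears at 5.2 MHz.
31.2 MHz and 47.8 MHz both map to 0.4 MHz.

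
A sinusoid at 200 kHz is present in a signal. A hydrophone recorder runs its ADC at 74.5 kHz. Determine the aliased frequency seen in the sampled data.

23.5 kHz

200 kHz mod fs = 51 kHz.
51 kHz > fs/2 = 37.25 kHz, folds to fs − 51 kHz = 23.5 kHz.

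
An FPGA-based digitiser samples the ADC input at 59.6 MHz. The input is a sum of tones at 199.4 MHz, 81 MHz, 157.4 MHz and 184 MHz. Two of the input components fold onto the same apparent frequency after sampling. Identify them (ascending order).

fs/2 = 29.8 MHz.
199.4 MHz mod fs = 20.6 MHz.
20.6 MHz ≤ fs/2 = 29.8 MHz, appears at 20.6 MHz.
81 MHz mod fs = 21.4 MHz.
21.4 MHz ≤ fs/2 = 29.8 MHz, appears at 21.4 MHz.
157.4 MHz mod fs = 38.2 MHz.
38.2 MHz > fs/2 = 29.8 MHz, folds to fs − 38.2 MHz = 21.4 MHz.
184 MHz mod fs = 5.2 MHz.
5.2 MHz ≤ fs/2 = 29.8 MHz, appears at 5.2 MHz.
81 MHz and 157.4 MHz both map to 21.4 MHz.

81 MHz, 157.4 MHz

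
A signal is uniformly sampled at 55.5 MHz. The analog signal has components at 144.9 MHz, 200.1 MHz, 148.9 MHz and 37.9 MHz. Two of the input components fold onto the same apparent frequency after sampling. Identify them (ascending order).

37.9 MHz, 148.9 MHz

fs/2 = 27.75 MHz.
144.9 MHz mod fs = 33.9 MHz.
33.9 MHz > fs/2 = 27.75 MHz, folds to fs − 33.9 MHz = 21.6 MHz.
200.1 MHz mod fs = 33.6 MHz.
33.6 MHz > fs/2 = 27.75 MHz, folds to fs − 33.6 MHz = 21.9 MHz.
148.9 MHz mod fs = 37.9 MHz.
37.9 MHz > fs/2 = 27.75 MHz, folds to fs − 37.9 MHz = 17.6 MHz.
37.9 MHz > fs/2 = 27.75 MHz, folds to fs − 37.9 MHz = 17.6 MHz.
37.9 MHz and 148.9 MHz both map to 17.6 MHz.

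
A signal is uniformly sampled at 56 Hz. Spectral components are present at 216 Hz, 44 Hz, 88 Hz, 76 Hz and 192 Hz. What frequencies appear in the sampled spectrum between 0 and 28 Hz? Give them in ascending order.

8 Hz, 12 Hz, 20 Hz, 24 Hz

fs/2 = 28 Hz.
216 Hz mod fs = 48 Hz.
48 Hz > fs/2 = 28 Hz, folds to fs − 48 Hz = 8 Hz.
44 Hz > fs/2 = 28 Hz, folds to fs − 44 Hz = 12 Hz.
88 Hz mod fs = 32 Hz.
32 Hz > fs/2 = 28 Hz, folds to fs − 32 Hz = 24 Hz.
76 Hz mod fs = 20 Hz.
20 Hz ≤ fs/2 = 28 Hz, appears at 20 Hz.
192 Hz mod fs = 24 Hz.
24 Hz ≤ fs/2 = 28 Hz, appears at 24 Hz.
Distinct values: {8 Hz, 12 Hz, 20 Hz, 24 Hz}.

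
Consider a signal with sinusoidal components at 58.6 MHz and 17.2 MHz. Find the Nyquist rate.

Highest-frequency component: 58.6 MHz.
Nyquist rate = 2 × 58.6 MHz = 117.2 MHz.

117.2 MHz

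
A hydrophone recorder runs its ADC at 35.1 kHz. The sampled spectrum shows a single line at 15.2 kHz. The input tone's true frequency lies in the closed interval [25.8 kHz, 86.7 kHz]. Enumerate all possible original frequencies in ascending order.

Frequencies that alias to 15.2 kHz are k·fs ± 15.2 kHz for integer k ≥ 0.
k=0: 15.2 kHz.
k=1: 19.9 kHz, 50.3 kHz.
k=2: 55 kHz, 85.4 kHz.
k=3: 90.1 kHz, 120.5 kHz.
Within [25.8 kHz, 86.7 kHz]: 50.3 kHz, 55 kHz, 85.4 kHz.

50.3 kHz, 55 kHz, 85.4 kHz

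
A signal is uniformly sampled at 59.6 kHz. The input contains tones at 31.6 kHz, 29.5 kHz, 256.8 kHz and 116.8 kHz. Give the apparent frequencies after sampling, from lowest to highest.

fs/2 = 29.8 kHz.
31.6 kHz > fs/2 = 29.8 kHz, folds to fs − 31.6 kHz = 28 kHz.
29.5 kHz ≤ fs/2 = 29.8 kHz, passes unchanged.
256.8 kHz mod fs = 18.4 kHz.
18.4 kHz ≤ fs/2 = 29.8 kHz, appears at 18.4 kHz.
116.8 kHz mod fs = 57.2 kHz.
57.2 kHz > fs/2 = 29.8 kHz, folds to fs − 57.2 kHz = 2.4 kHz.
Distinct values: {2.4 kHz, 18.4 kHz, 28 kHz, 29.5 kHz}.

2.4 kHz, 18.4 kHz, 28 kHz, 29.5 kHz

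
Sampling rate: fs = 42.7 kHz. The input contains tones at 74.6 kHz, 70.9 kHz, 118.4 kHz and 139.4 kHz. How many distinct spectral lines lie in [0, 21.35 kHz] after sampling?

fs/2 = 21.35 kHz.
74.6 kHz mod fs = 31.9 kHz.
31.9 kHz > fs/2 = 21.35 kHz, folds to fs − 31.9 kHz = 10.8 kHz.
70.9 kHz mod fs = 28.2 kHz.
28.2 kHz > fs/2 = 21.35 kHz, folds to fs − 28.2 kHz = 14.5 kHz.
118.4 kHz mod fs = 33 kHz.
33 kHz > fs/2 = 21.35 kHz, folds to fs − 33 kHz = 9.7 kHz.
139.4 kHz mod fs = 11.3 kHz.
11.3 kHz ≤ fs/2 = 21.35 kHz, appears at 11.3 kHz.
Distinct values: {9.7 kHz, 10.8 kHz, 11.3 kHz, 14.5 kHz} → 4.

4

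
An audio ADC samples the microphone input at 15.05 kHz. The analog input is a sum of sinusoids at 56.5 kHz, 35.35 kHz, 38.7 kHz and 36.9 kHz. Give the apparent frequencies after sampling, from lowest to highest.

3.7 kHz, 5.25 kHz, 6.45 kHz, 6.8 kHz

fs/2 = 7.525 kHz.
56.5 kHz mod fs = 11.35 kHz.
11.35 kHz > fs/2 = 7.525 kHz, folds to fs − 11.35 kHz = 3.7 kHz.
35.35 kHz mod fs = 5.25 kHz.
5.25 kHz ≤ fs/2 = 7.525 kHz, appears at 5.25 kHz.
38.7 kHz mod fs = 8.6 kHz.
8.6 kHz > fs/2 = 7.525 kHz, folds to fs − 8.6 kHz = 6.45 kHz.
36.9 kHz mod fs = 6.8 kHz.
6.8 kHz ≤ fs/2 = 7.525 kHz, appears at 6.8 kHz.
Distinct values: {3.7 kHz, 5.25 kHz, 6.45 kHz, 6.8 kHz}.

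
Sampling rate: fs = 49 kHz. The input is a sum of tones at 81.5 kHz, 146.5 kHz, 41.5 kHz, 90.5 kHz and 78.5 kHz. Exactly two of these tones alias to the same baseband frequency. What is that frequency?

fs/2 = 24.5 kHz.
81.5 kHz mod fs = 32.5 kHz.
32.5 kHz > fs/2 = 24.5 kHz, folds to fs − 32.5 kHz = 16.5 kHz.
146.5 kHz mod fs = 48.5 kHz.
48.5 kHz > fs/2 = 24.5 kHz, folds to fs − 48.5 kHz = 0.5 kHz.
41.5 kHz > fs/2 = 24.5 kHz, folds to fs − 41.5 kHz = 7.5 kHz.
90.5 kHz mod fs = 41.5 kHz.
41.5 kHz > fs/2 = 24.5 kHz, folds to fs − 41.5 kHz = 7.5 kHz.
78.5 kHz mod fs = 29.5 kHz.
29.5 kHz > fs/2 = 24.5 kHz, folds to fs − 29.5 kHz = 19.5 kHz.
41.5 kHz and 90.5 kHz both map to 7.5 kHz.

7.5 kHz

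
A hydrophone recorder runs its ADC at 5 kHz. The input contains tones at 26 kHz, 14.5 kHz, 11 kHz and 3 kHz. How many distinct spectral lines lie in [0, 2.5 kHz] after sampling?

fs/2 = 2.5 kHz.
26 kHz mod fs = 1 kHz.
1 kHz ≤ fs/2 = 2.5 kHz, appears at 1 kHz.
14.5 kHz mod fs = 4.5 kHz.
4.5 kHz > fs/2 = 2.5 kHz, folds to fs − 4.5 kHz = 0.5 kHz.
11 kHz mod fs = 1 kHz.
1 kHz ≤ fs/2 = 2.5 kHz, appears at 1 kHz.
3 kHz > fs/2 = 2.5 kHz, folds to fs − 3 kHz = 2 kHz.
Distinct values: {0.5 kHz, 1 kHz, 2 kHz} → 3.

3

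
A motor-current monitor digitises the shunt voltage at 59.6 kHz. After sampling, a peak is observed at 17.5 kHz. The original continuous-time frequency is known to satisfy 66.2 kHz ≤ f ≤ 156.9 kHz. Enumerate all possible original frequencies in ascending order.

77.1 kHz, 101.7 kHz, 136.7 kHz

Frequencies that alias to 17.5 kHz are k·fs ± 17.5 kHz for integer k ≥ 0.
k=0: 17.5 kHz.
k=1: 42.1 kHz, 77.1 kHz.
k=2: 101.7 kHz, 136.7 kHz.
k=3: 161.3 kHz, 196.3 kHz.
Within [66.2 kHz, 156.9 kHz]: 77.1 kHz, 101.7 kHz, 136.7 kHz.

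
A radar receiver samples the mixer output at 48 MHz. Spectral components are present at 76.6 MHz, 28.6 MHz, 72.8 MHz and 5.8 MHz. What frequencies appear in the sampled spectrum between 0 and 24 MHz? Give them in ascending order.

5.8 MHz, 19.4 MHz, 23.2 MHz

fs/2 = 24 MHz.
76.6 MHz mod fs = 28.6 MHz.
28.6 MHz > fs/2 = 24 MHz, folds to fs − 28.6 MHz = 19.4 MHz.
28.6 MHz > fs/2 = 24 MHz, folds to fs − 28.6 MHz = 19.4 MHz.
72.8 MHz mod fs = 24.8 MHz.
24.8 MHz > fs/2 = 24 MHz, folds to fs − 24.8 MHz = 23.2 MHz.
5.8 MHz ≤ fs/2 = 24 MHz, passes unchanged.
Distinct values: {5.8 MHz, 19.4 MHz, 23.2 MHz}.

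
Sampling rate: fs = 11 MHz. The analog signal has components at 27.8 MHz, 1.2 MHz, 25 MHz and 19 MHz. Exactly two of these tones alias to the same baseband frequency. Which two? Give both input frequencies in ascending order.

19 MHz, 25 MHz

fs/2 = 5.5 MHz.
27.8 MHz mod fs = 5.8 MHz.
5.8 MHz > fs/2 = 5.5 MHz, folds to fs − 5.8 MHz = 5.2 MHz.
1.2 MHz ≤ fs/2 = 5.5 MHz, passes unchanged.
25 MHz mod fs = 3 MHz.
3 MHz ≤ fs/2 = 5.5 MHz, appears at 3 MHz.
19 MHz mod fs = 8 MHz.
8 MHz > fs/2 = 5.5 MHz, folds to fs − 8 MHz = 3 MHz.
19 MHz and 25 MHz both map to 3 MHz.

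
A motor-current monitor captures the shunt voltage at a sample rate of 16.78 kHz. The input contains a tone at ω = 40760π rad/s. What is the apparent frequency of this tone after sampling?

ω = 40760π rad/s → f = ω/(2π) = 20380 Hz = 20.38 kHz.
20.38 kHz mod fs = 3.6 kHz.
3.6 kHz ≤ fs/2 = 8.39 kHz, appears at 3.6 kHz.

3.6 kHz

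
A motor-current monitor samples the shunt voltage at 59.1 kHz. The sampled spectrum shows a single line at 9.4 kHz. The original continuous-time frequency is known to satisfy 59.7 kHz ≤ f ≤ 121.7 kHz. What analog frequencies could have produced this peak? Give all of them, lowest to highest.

68.5 kHz, 108.8 kHz

Frequencies that alias to 9.4 kHz are k·fs ± 9.4 kHz for integer k ≥ 0.
k=0: 9.4 kHz.
k=1: 49.7 kHz, 68.5 kHz.
k=2: 108.8 kHz, 127.6 kHz.
k=3: 167.9 kHz, 186.7 kHz.
Within [59.7 kHz, 121.7 kHz]: 68.5 kHz, 108.8 kHz.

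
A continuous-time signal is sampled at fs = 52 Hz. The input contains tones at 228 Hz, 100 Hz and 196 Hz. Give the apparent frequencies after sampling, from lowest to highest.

fs/2 = 26 Hz.
228 Hz mod fs = 20 Hz.
20 Hz ≤ fs/2 = 26 Hz, appears at 20 Hz.
100 Hz mod fs = 48 Hz.
48 Hz > fs/2 = 26 Hz, folds to fs − 48 Hz = 4 Hz.
196 Hz mod fs = 40 Hz.
40 Hz > fs/2 = 26 Hz, folds to fs − 40 Hz = 12 Hz.
Distinct values: {4 Hz, 12 Hz, 20 Hz}.

4 Hz, 12 Hz, 20 Hz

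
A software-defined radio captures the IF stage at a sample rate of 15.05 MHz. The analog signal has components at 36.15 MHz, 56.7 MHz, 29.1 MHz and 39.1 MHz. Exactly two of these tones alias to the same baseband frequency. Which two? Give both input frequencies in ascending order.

36.15 MHz, 39.1 MHz

fs/2 = 7.525 MHz.
36.15 MHz mod fs = 6.05 MHz.
6.05 MHz ≤ fs/2 = 7.525 MHz, appears at 6.05 MHz.
56.7 MHz mod fs = 11.55 MHz.
11.55 MHz > fs/2 = 7.525 MHz, folds to fs − 11.55 MHz = 3.5 MHz.
29.1 MHz mod fs = 14.05 MHz.
14.05 MHz > fs/2 = 7.525 MHz, folds to fs − 14.05 MHz = 1 MHz.
39.1 MHz mod fs = 9 MHz.
9 MHz > fs/2 = 7.525 MHz, folds to fs − 9 MHz = 6.05 MHz.
36.15 MHz and 39.1 MHz both map to 6.05 MHz.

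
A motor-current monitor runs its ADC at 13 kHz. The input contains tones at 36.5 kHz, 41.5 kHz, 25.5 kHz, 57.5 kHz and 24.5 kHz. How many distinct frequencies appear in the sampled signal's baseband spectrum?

4

fs/2 = 6.5 kHz.
36.5 kHz mod fs = 10.5 kHz.
10.5 kHz > fs/2 = 6.5 kHz, folds to fs − 10.5 kHz = 2.5 kHz.
41.5 kHz mod fs = 2.5 kHz.
2.5 kHz ≤ fs/2 = 6.5 kHz, appears at 2.5 kHz.
25.5 kHz mod fs = 12.5 kHz.
12.5 kHz > fs/2 = 6.5 kHz, folds to fs − 12.5 kHz = 0.5 kHz.
57.5 kHz mod fs = 5.5 kHz.
5.5 kHz ≤ fs/2 = 6.5 kHz, appears at 5.5 kHz.
24.5 kHz mod fs = 11.5 kHz.
11.5 kHz > fs/2 = 6.5 kHz, folds to fs − 11.5 kHz = 1.5 kHz.
Distinct values: {0.5 kHz, 1.5 kHz, 2.5 kHz, 5.5 kHz} → 4.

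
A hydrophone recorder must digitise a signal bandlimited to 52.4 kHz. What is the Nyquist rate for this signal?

Nyquist rate = 2 × 52.4 kHz = 104.8 kHz.

104.8 kHz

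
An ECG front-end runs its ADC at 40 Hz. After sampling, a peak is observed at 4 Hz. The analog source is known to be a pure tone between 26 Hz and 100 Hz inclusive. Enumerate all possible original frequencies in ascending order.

36 Hz, 44 Hz, 76 Hz, 84 Hz

Frequencies that alias to 4 Hz are k·fs ± 4 Hz for integer k ≥ 0.
k=0: 4 Hz.
k=1: 36 Hz, 44 Hz.
k=2: 76 Hz, 84 Hz.
k=3: 116 Hz, 124 Hz.
Within [26 Hz, 100 Hz]: 36 Hz, 44 Hz, 76 Hz, 84 Hz.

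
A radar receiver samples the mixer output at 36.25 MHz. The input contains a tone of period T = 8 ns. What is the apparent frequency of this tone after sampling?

T = 8 ns → f = 1/T = 125 MHz.
125 MHz mod fs = 16.25 MHz.
16.25 MHz ≤ fs/2 = 18.125 MHz, appears at 16.25 MHz.

16.25 MHz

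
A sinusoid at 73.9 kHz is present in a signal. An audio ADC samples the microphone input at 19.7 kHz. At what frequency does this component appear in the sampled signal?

73.9 kHz mod fs = 14.8 kHz.
14.8 kHz > fs/2 = 9.85 kHz, folds to fs − 14.8 kHz = 4.9 kHz.

4.9 kHz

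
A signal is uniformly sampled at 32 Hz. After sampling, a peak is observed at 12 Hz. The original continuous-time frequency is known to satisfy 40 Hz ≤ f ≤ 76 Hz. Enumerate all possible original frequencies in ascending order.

44 Hz, 52 Hz, 76 Hz

Frequencies that alias to 12 Hz are k·fs ± 12 Hz for integer k ≥ 0.
k=0: 12 Hz.
k=1: 20 Hz, 44 Hz.
k=2: 52 Hz, 76 Hz.
k=3: 84 Hz, 108 Hz.
Within [40 Hz, 76 Hz]: 44 Hz, 52 Hz, 76 Hz.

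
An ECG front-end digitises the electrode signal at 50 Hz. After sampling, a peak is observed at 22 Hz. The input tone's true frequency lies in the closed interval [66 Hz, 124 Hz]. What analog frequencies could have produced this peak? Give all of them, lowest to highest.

Frequencies that alias to 22 Hz are k·fs ± 22 Hz for integer k ≥ 0.
k=0: 22 Hz.
k=1: 28 Hz, 72 Hz.
k=2: 78 Hz, 122 Hz.
k=3: 128 Hz, 172 Hz.
Within [66 Hz, 124 Hz]: 72 Hz, 78 Hz, 122 Hz.

72 Hz, 78 Hz, 122 Hz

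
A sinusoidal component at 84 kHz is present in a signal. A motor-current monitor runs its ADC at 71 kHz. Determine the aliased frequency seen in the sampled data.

13 kHz

84 kHz mod fs = 13 kHz.
13 kHz ≤ fs/2 = 35.5 kHz, appears at 13 kHz.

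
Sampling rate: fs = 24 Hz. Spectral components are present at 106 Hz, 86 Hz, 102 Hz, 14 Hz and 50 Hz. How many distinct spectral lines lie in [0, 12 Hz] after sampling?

3

fs/2 = 12 Hz.
106 Hz mod fs = 10 Hz.
10 Hz ≤ fs/2 = 12 Hz, appears at 10 Hz.
86 Hz mod fs = 14 Hz.
14 Hz > fs/2 = 12 Hz, folds to fs − 14 Hz = 10 Hz.
102 Hz mod fs = 6 Hz.
6 Hz ≤ fs/2 = 12 Hz, appears at 6 Hz.
14 Hz > fs/2 = 12 Hz, folds to fs − 14 Hz = 10 Hz.
50 Hz mod fs = 2 Hz.
2 Hz ≤ fs/2 = 12 Hz, appears at 2 Hz.
Distinct values: {2 Hz, 6 Hz, 10 Hz} → 3.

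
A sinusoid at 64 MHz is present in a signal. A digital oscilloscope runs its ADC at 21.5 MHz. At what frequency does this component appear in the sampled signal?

0.5 MHz

64 MHz mod fs = 21 MHz.
21 MHz > fs/2 = 10.75 MHz, folds to fs − 21 MHz = 0.5 MHz.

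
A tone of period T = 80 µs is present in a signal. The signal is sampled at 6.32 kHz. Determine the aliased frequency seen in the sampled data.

T = 80 µs → f = 1/T = 12.5 kHz.
12.5 kHz mod fs = 6.18 kHz.
6.18 kHz > fs/2 = 3.16 kHz, folds to fs − 6.18 kHz = 0.14 kHz.

0.14 kHz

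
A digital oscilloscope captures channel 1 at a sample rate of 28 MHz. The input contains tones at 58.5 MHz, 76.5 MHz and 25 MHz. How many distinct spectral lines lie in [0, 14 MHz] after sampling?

fs/2 = 14 MHz.
58.5 MHz mod fs = 2.5 MHz.
2.5 MHz ≤ fs/2 = 14 MHz, appears at 2.5 MHz.
76.5 MHz mod fs = 20.5 MHz.
20.5 MHz > fs/2 = 14 MHz, folds to fs − 20.5 MHz = 7.5 MHz.
25 MHz > fs/2 = 14 MHz, folds to fs − 25 MHz = 3 MHz.
Distinct values: {2.5 MHz, 3 MHz, 7.5 MHz} → 3.

3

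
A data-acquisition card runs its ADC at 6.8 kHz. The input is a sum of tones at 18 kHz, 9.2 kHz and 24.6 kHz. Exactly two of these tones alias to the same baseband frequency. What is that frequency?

2.4 kHz

fs/2 = 3.4 kHz.
18 kHz mod fs = 4.4 kHz.
4.4 kHz > fs/2 = 3.4 kHz, folds to fs − 4.4 kHz = 2.4 kHz.
9.2 kHz mod fs = 2.4 kHz.
2.4 kHz ≤ fs/2 = 3.4 kHz, appears at 2.4 kHz.
24.6 kHz mod fs = 4.2 kHz.
4.2 kHz > fs/2 = 3.4 kHz, folds to fs − 4.2 kHz = 2.6 kHz.
9.2 kHz and 18 kHz both map to 2.4 kHz.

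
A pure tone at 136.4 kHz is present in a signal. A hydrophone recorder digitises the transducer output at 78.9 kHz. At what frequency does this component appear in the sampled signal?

136.4 kHz mod fs = 57.5 kHz.
57.5 kHz > fs/2 = 39.45 kHz, folds to fs − 57.5 kHz = 21.4 kHz.

21.4 kHz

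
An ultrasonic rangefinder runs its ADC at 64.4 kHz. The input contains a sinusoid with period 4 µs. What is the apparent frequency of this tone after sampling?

T = 4 µs → f = 1/T = 250 kHz.
250 kHz mod fs = 56.8 kHz.
56.8 kHz > fs/2 = 32.2 kHz, folds to fs − 56.8 kHz = 7.6 kHz.

7.6 kHz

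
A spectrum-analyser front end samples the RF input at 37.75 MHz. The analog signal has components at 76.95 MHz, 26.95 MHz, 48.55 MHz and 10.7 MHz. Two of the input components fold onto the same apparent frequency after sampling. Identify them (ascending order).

fs/2 = 18.875 MHz.
76.95 MHz mod fs = 1.45 MHz.
1.45 MHz ≤ fs/2 = 18.875 MHz, appears at 1.45 MHz.
26.95 MHz > fs/2 = 18.875 MHz, folds to fs − 26.95 MHz = 10.8 MHz.
48.55 MHz mod fs = 10.8 MHz.
10.8 MHz ≤ fs/2 = 18.875 MHz, appears at 10.8 MHz.
10.7 MHz ≤ fs/2 = 18.875 MHz, passes unchanged.
26.95 MHz and 48.55 MHz both map to 10.8 MHz.

26.95 MHz, 48.55 MHz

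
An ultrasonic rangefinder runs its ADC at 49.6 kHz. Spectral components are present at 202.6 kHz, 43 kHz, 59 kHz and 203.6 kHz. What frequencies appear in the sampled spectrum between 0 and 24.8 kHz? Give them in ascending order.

4.2 kHz, 5.2 kHz, 6.6 kHz, 9.4 kHz

fs/2 = 24.8 kHz.
202.6 kHz mod fs = 4.2 kHz.
4.2 kHz ≤ fs/2 = 24.8 kHz, appears at 4.2 kHz.
43 kHz > fs/2 = 24.8 kHz, folds to fs − 43 kHz = 6.6 kHz.
59 kHz mod fs = 9.4 kHz.
9.4 kHz ≤ fs/2 = 24.8 kHz, appears at 9.4 kHz.
203.6 kHz mod fs = 5.2 kHz.
5.2 kHz ≤ fs/2 = 24.8 kHz, appears at 5.2 kHz.
Distinct values: {4.2 kHz, 5.2 kHz, 6.6 kHz, 9.4 kHz}.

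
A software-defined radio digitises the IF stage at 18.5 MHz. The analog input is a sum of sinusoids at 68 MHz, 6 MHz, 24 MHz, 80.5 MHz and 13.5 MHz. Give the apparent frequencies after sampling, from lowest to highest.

5 MHz, 5.5 MHz, 6 MHz, 6.5 MHz

fs/2 = 9.25 MHz.
68 MHz mod fs = 12.5 MHz.
12.5 MHz > fs/2 = 9.25 MHz, folds to fs − 12.5 MHz = 6 MHz.
6 MHz ≤ fs/2 = 9.25 MHz, passes unchanged.
24 MHz mod fs = 5.5 MHz.
5.5 MHz ≤ fs/2 = 9.25 MHz, appears at 5.5 MHz.
80.5 MHz mod fs = 6.5 MHz.
6.5 MHz ≤ fs/2 = 9.25 MHz, appears at 6.5 MHz.
13.5 MHz > fs/2 = 9.25 MHz, folds to fs − 13.5 MHz = 5 MHz.
Distinct values: {5 MHz, 5.5 MHz, 6 MHz, 6.5 MHz}.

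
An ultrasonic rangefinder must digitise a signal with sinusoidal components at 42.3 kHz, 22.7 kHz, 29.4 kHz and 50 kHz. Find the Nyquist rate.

100 kHz

Highest-frequency component: 50 kHz.
Nyquist rate = 2 × 50 kHz = 100 kHz.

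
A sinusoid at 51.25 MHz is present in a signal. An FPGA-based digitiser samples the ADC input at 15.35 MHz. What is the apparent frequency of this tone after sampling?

5.2 MHz

51.25 MHz mod fs = 5.2 MHz.
5.2 MHz ≤ fs/2 = 7.675 MHz, appears at 5.2 MHz.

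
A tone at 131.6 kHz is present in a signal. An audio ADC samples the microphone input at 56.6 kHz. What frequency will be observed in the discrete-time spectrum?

18.4 kHz

131.6 kHz mod fs = 18.4 kHz.
18.4 kHz ≤ fs/2 = 28.3 kHz, appears at 18.4 kHz.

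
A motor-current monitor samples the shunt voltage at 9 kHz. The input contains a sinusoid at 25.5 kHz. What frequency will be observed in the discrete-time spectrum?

1.5 kHz

25.5 kHz mod fs = 7.5 kHz.
7.5 kHz > fs/2 = 4.5 kHz, folds to fs − 7.5 kHz = 1.5 kHz.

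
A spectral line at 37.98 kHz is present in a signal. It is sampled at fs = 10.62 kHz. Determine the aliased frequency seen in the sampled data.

4.5 kHz

37.98 kHz mod fs = 6.12 kHz.
6.12 kHz > fs/2 = 5.31 kHz, folds to fs − 6.12 kHz = 4.5 kHz.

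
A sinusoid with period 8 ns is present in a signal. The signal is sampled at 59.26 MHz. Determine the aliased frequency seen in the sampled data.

T = 8 ns → f = 1/T = 125 MHz.
125 MHz mod fs = 6.48 MHz.
6.48 MHz ≤ fs/2 = 29.63 MHz, appears at 6.48 MHz.

6.48 MHz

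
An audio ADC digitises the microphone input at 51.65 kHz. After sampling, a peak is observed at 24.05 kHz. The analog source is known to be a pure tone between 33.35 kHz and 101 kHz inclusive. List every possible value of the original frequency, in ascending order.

75.7 kHz, 79.25 kHz

Frequencies that alias to 24.05 kHz are k·fs ± 24.05 kHz for integer k ≥ 0.
k=0: 24.05 kHz.
k=1: 27.6 kHz, 75.7 kHz.
k=2: 79.25 kHz, 127.35 kHz.
k=3: 130.9 kHz, 179 kHz.
Within [33.35 kHz, 101 kHz]: 75.7 kHz, 79.25 kHz.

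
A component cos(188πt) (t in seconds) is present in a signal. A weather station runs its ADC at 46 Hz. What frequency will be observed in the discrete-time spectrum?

ω = 188π rad/s → f = ω/(2π) = 94 Hz.
94 Hz mod fs = 2 Hz.
2 Hz ≤ fs/2 = 23 Hz, appears at 2 Hz.

2 Hz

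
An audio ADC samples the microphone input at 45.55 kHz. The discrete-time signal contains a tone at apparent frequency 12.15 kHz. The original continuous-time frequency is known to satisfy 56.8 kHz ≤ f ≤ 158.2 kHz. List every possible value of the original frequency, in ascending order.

57.7 kHz, 78.95 kHz, 103.25 kHz, 124.5 kHz, 148.8 kHz

Frequencies that alias to 12.15 kHz are k·fs ± 12.15 kHz for integer k ≥ 0.
k=0: 12.15 kHz.
k=1: 33.4 kHz, 57.7 kHz.
k=2: 78.95 kHz, 103.25 kHz.
k=3: 124.5 kHz, 148.8 kHz.
k=4: 170.05 kHz, 194.35 kHz.
Within [56.8 kHz, 158.2 kHz]: 57.7 kHz, 78.95 kHz, 103.25 kHz, 124.5 kHz, 148.8 kHz.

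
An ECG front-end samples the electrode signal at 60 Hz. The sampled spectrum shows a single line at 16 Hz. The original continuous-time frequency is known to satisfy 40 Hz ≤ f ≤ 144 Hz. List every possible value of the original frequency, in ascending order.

44 Hz, 76 Hz, 104 Hz, 136 Hz

Frequencies that alias to 16 Hz are k·fs ± 16 Hz for integer k ≥ 0.
k=0: 16 Hz.
k=1: 44 Hz, 76 Hz.
k=2: 104 Hz, 136 Hz.
k=3: 164 Hz, 196 Hz.
Within [40 Hz, 144 Hz]: 44 Hz, 76 Hz, 104 Hz, 136 Hz.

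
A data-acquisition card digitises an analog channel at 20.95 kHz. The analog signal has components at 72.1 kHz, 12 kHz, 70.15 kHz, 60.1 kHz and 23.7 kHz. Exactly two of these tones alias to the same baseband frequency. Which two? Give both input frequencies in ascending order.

23.7 kHz, 60.1 kHz

fs/2 = 10.475 kHz.
72.1 kHz mod fs = 9.25 kHz.
9.25 kHz ≤ fs/2 = 10.475 kHz, appears at 9.25 kHz.
12 kHz > fs/2 = 10.475 kHz, folds to fs − 12 kHz = 8.95 kHz.
70.15 kHz mod fs = 7.3 kHz.
7.3 kHz ≤ fs/2 = 10.475 kHz, appears at 7.3 kHz.
60.1 kHz mod fs = 18.2 kHz.
18.2 kHz > fs/2 = 10.475 kHz, folds to fs − 18.2 kHz = 2.75 kHz.
23.7 kHz mod fs = 2.75 kHz.
2.75 kHz ≤ fs/2 = 10.475 kHz, appears at 2.75 kHz.
23.7 kHz and 60.1 kHz both map to 2.75 kHz.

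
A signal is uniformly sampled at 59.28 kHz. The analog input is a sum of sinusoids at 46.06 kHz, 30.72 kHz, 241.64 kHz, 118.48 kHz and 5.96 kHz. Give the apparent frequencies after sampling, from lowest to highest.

fs/2 = 29.64 kHz.
46.06 kHz > fs/2 = 29.64 kHz, folds to fs − 46.06 kHz = 13.22 kHz.
30.72 kHz > fs/2 = 29.64 kHz, folds to fs − 30.72 kHz = 28.56 kHz.
241.64 kHz mod fs = 4.52 kHz.
4.52 kHz ≤ fs/2 = 29.64 kHz, appears at 4.52 kHz.
118.48 kHz mod fs = 59.2 kHz.
59.2 kHz > fs/2 = 29.64 kHz, folds to fs − 59.2 kHz = 0.08 kHz.
5.96 kHz ≤ fs/2 = 29.64 kHz, passes unchanged.
Distinct values: {0.08 kHz, 4.52 kHz, 5.96 kHz, 13.22 kHz, 28.56 kHz}.

0.08 kHz, 4.52 kHz, 5.96 kHz, 13.22 kHz, 28.56 kHz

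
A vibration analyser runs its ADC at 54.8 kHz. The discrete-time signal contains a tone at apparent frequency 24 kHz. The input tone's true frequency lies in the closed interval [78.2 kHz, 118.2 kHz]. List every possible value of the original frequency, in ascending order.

Frequencies that alias to 24 kHz are k·fs ± 24 kHz for integer k ≥ 0.
k=0: 24 kHz.
k=1: 30.8 kHz, 78.8 kHz.
k=2: 85.6 kHz, 133.6 kHz.
k=3: 140.4 kHz, 188.4 kHz.
Within [78.2 kHz, 118.2 kHz]: 78.8 kHz, 85.6 kHz.

78.8 kHz, 85.6 kHz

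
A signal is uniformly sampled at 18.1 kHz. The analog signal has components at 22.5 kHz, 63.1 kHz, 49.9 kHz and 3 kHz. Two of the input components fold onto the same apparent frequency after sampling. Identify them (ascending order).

fs/2 = 9.05 kHz.
22.5 kHz mod fs = 4.4 kHz.
4.4 kHz ≤ fs/2 = 9.05 kHz, appears at 4.4 kHz.
63.1 kHz mod fs = 8.8 kHz.
8.8 kHz ≤ fs/2 = 9.05 kHz, appears at 8.8 kHz.
49.9 kHz mod fs = 13.7 kHz.
13.7 kHz > fs/2 = 9.05 kHz, folds to fs − 13.7 kHz = 4.4 kHz.
3 kHz ≤ fs/2 = 9.05 kHz, passes unchanged.
22.5 kHz and 49.9 kHz both map to 4.4 kHz.

22.5 kHz, 49.9 kHz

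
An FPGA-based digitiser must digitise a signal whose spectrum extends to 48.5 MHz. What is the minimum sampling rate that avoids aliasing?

Nyquist rate = 2 × 48.5 MHz = 97 MHz.

97 MHz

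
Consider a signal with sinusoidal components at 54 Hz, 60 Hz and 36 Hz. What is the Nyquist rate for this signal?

Highest-frequency component: 60 Hz.
Nyquist rate = 2 × 60 Hz = 120 Hz.

120 Hz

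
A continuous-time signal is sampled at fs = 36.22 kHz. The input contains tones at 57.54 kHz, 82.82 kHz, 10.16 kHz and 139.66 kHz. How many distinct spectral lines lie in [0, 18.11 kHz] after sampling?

fs/2 = 18.11 kHz.
57.54 kHz mod fs = 21.32 kHz.
21.32 kHz > fs/2 = 18.11 kHz, folds to fs − 21.32 kHz = 14.9 kHz.
82.82 kHz mod fs = 10.38 kHz.
10.38 kHz ≤ fs/2 = 18.11 kHz, appears at 10.38 kHz.
10.16 kHz ≤ fs/2 = 18.11 kHz, passes unchanged.
139.66 kHz mod fs = 31 kHz.
31 kHz > fs/2 = 18.11 kHz, folds to fs − 31 kHz = 5.22 kHz.
Distinct values: {5.22 kHz, 10.16 kHz, 10.38 kHz, 14.9 kHz} → 4.

4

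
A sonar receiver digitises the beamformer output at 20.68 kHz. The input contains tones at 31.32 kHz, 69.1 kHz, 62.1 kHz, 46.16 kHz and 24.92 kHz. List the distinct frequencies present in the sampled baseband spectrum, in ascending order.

0.06 kHz, 4.24 kHz, 4.8 kHz, 7.06 kHz, 10.04 kHz

fs/2 = 10.34 kHz.
31.32 kHz mod fs = 10.64 kHz.
10.64 kHz > fs/2 = 10.34 kHz, folds to fs − 10.64 kHz = 10.04 kHz.
69.1 kHz mod fs = 7.06 kHz.
7.06 kHz ≤ fs/2 = 10.34 kHz, appears at 7.06 kHz.
62.1 kHz mod fs = 0.06 kHz.
0.06 kHz ≤ fs/2 = 10.34 kHz, appears at 0.06 kHz.
46.16 kHz mod fs = 4.8 kHz.
4.8 kHz ≤ fs/2 = 10.34 kHz, appears at 4.8 kHz.
24.92 kHz mod fs = 4.24 kHz.
4.24 kHz ≤ fs/2 = 10.34 kHz, appears at 4.24 kHz.
Distinct values: {0.06 kHz, 4.24 kHz, 4.8 kHz, 7.06 kHz, 10.04 kHz}.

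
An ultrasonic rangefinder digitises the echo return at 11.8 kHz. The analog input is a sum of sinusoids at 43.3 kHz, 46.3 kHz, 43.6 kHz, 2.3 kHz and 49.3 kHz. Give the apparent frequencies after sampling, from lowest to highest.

0.9 kHz, 2.1 kHz, 2.3 kHz, 3.6 kHz, 3.9 kHz

fs/2 = 5.9 kHz.
43.3 kHz mod fs = 7.9 kHz.
7.9 kHz > fs/2 = 5.9 kHz, folds to fs − 7.9 kHz = 3.9 kHz.
46.3 kHz mod fs = 10.9 kHz.
10.9 kHz > fs/2 = 5.9 kHz, folds to fs − 10.9 kHz = 0.9 kHz.
43.6 kHz mod fs = 8.2 kHz.
8.2 kHz > fs/2 = 5.9 kHz, folds to fs − 8.2 kHz = 3.6 kHz.
2.3 kHz ≤ fs/2 = 5.9 kHz, passes unchanged.
49.3 kHz mod fs = 2.1 kHz.
2.1 kHz ≤ fs/2 = 5.9 kHz, appears at 2.1 kHz.
Distinct values: {0.9 kHz, 2.1 kHz, 2.3 kHz, 3.6 kHz, 3.9 kHz}.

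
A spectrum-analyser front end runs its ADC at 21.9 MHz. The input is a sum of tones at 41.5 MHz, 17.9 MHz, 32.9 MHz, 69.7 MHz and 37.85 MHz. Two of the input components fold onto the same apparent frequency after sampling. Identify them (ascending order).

17.9 MHz, 69.7 MHz

fs/2 = 10.95 MHz.
41.5 MHz mod fs = 19.6 MHz.
19.6 MHz > fs/2 = 10.95 MHz, folds to fs − 19.6 MHz = 2.3 MHz.
17.9 MHz > fs/2 = 10.95 MHz, folds to fs − 17.9 MHz = 4 MHz.
32.9 MHz mod fs = 11 MHz.
11 MHz > fs/2 = 10.95 MHz, folds to fs − 11 MHz = 10.9 MHz.
69.7 MHz mod fs = 4 MHz.
4 MHz ≤ fs/2 = 10.95 MHz, appears at 4 MHz.
37.85 MHz mod fs = 15.95 MHz.
15.95 MHz > fs/2 = 10.95 MHz, folds to fs − 15.95 MHz = 5.95 MHz.
17.9 MHz and 69.7 MHz both map to 4 MHz.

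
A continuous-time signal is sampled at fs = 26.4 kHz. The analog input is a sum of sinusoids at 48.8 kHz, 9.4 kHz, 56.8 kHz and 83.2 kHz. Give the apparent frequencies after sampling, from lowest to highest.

4 kHz, 9.4 kHz

fs/2 = 13.2 kHz.
48.8 kHz mod fs = 22.4 kHz.
22.4 kHz > fs/2 = 13.2 kHz, folds to fs − 22.4 kHz = 4 kHz.
9.4 kHz ≤ fs/2 = 13.2 kHz, passes unchanged.
56.8 kHz mod fs = 4 kHz.
4 kHz ≤ fs/2 = 13.2 kHz, appears at 4 kHz.
83.2 kHz mod fs = 4 kHz.
4 kHz ≤ fs/2 = 13.2 kHz, appears at 4 kHz.
Distinct values: {4 kHz, 9.4 kHz}.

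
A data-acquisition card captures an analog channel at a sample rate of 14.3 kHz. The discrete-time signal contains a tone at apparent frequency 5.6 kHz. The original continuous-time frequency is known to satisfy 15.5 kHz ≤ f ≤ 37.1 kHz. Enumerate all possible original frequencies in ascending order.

19.9 kHz, 23 kHz, 34.2 kHz

Frequencies that alias to 5.6 kHz are k·fs ± 5.6 kHz for integer k ≥ 0.
k=0: 5.6 kHz.
k=1: 8.7 kHz, 19.9 kHz.
k=2: 23 kHz, 34.2 kHz.
k=3: 37.3 kHz, 48.5 kHz.
Within [15.5 kHz, 37.1 kHz]: 19.9 kHz, 23 kHz, 34.2 kHz.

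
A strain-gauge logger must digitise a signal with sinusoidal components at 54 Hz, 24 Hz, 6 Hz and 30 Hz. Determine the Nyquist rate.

108 Hz

Highest-frequency component: 54 Hz.
Nyquist rate = 2 × 54 Hz = 108 Hz.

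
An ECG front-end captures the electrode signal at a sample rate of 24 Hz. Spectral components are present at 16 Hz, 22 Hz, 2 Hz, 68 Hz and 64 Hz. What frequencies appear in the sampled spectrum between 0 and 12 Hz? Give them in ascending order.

2 Hz, 4 Hz, 8 Hz

fs/2 = 12 Hz.
16 Hz > fs/2 = 12 Hz, folds to fs − 16 Hz = 8 Hz.
22 Hz > fs/2 = 12 Hz, folds to fs − 22 Hz = 2 Hz.
2 Hz ≤ fs/2 = 12 Hz, passes unchanged.
68 Hz mod fs = 20 Hz.
20 Hz > fs/2 = 12 Hz, folds to fs − 20 Hz = 4 Hz.
64 Hz mod fs = 16 Hz.
16 Hz > fs/2 = 12 Hz, folds to fs − 16 Hz = 8 Hz.
Distinct values: {2 Hz, 4 Hz, 8 Hz}.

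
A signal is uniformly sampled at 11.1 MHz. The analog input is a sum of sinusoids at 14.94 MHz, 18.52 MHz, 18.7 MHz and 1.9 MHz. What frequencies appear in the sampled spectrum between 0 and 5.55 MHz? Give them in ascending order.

fs/2 = 5.55 MHz.
14.94 MHz mod fs = 3.84 MHz.
3.84 MHz ≤ fs/2 = 5.55 MHz, appears at 3.84 MHz.
18.52 MHz mod fs = 7.42 MHz.
7.42 MHz > fs/2 = 5.55 MHz, folds to fs − 7.42 MHz = 3.68 MHz.
18.7 MHz mod fs = 7.6 MHz.
7.6 MHz > fs/2 = 5.55 MHz, folds to fs − 7.6 MHz = 3.5 MHz.
1.9 MHz ≤ fs/2 = 5.55 MHz, passes unchanged.
Distinct values: {1.9 MHz, 3.5 MHz, 3.68 MHz, 3.84 MHz}.

1.9 MHz, 3.5 MHz, 3.68 MHz, 3.84 MHz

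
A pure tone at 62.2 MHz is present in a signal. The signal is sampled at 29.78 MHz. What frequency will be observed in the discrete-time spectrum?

2.64 MHz

62.2 MHz mod fs = 2.64 MHz.
2.64 MHz ≤ fs/2 = 14.89 MHz, appears at 2.64 MHz.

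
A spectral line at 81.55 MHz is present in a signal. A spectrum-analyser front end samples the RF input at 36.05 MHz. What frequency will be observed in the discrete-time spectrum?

81.55 MHz mod fs = 9.45 MHz.
9.45 MHz ≤ fs/2 = 18.025 MHz, appears at 9.45 MHz.

9.45 MHz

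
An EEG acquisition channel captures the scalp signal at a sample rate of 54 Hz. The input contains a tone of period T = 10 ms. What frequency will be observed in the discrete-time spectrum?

T = 10 ms → f = 1/T = 100 Hz.
100 Hz mod fs = 46 Hz.
46 Hz > fs/2 = 27 Hz, folds to fs − 46 Hz = 8 Hz.

8 Hz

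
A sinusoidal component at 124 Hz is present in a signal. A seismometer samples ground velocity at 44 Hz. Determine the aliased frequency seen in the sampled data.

8 Hz

124 Hz mod fs = 36 Hz.
36 Hz > fs/2 = 22 Hz, folds to fs − 36 Hz = 8 Hz.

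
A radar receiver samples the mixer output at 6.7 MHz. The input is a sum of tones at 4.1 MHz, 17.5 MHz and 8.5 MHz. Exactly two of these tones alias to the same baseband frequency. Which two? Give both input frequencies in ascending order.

4.1 MHz, 17.5 MHz

fs/2 = 3.35 MHz.
4.1 MHz > fs/2 = 3.35 MHz, folds to fs − 4.1 MHz = 2.6 MHz.
17.5 MHz mod fs = 4.1 MHz.
4.1 MHz > fs/2 = 3.35 MHz, folds to fs − 4.1 MHz = 2.6 MHz.
8.5 MHz mod fs = 1.8 MHz.
1.8 MHz ≤ fs/2 = 3.35 MHz, appears at 1.8 MHz.
4.1 MHz and 17.5 MHz both map to 2.6 MHz.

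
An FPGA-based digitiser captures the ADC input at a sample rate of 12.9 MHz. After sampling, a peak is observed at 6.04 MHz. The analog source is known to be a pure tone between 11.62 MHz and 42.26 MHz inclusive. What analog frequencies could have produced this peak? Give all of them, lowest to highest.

18.94 MHz, 19.76 MHz, 31.84 MHz, 32.66 MHz

Frequencies that alias to 6.04 MHz are k·fs ± 6.04 MHz for integer k ≥ 0.
k=0: 6.04 MHz.
k=1: 6.86 MHz, 18.94 MHz.
k=2: 19.76 MHz, 31.84 MHz.
k=3: 32.66 MHz, 44.74 MHz.
k=4: 45.56 MHz, 57.64 MHz.
Within [11.62 MHz, 42.26 MHz]: 18.94 MHz, 19.76 MHz, 31.84 MHz, 32.66 MHz.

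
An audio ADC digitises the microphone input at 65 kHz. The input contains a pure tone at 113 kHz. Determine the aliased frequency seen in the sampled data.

17 kHz

113 kHz mod fs = 48 kHz.
48 kHz > fs/2 = 32.5 kHz, folds to fs − 48 kHz = 17 kHz.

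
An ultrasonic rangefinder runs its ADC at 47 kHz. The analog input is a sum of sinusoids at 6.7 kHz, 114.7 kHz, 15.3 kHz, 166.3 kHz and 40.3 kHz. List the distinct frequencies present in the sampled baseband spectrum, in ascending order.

6.7 kHz, 15.3 kHz, 20.7 kHz, 21.7 kHz

fs/2 = 23.5 kHz.
6.7 kHz ≤ fs/2 = 23.5 kHz, passes unchanged.
114.7 kHz mod fs = 20.7 kHz.
20.7 kHz ≤ fs/2 = 23.5 kHz, appears at 20.7 kHz.
15.3 kHz ≤ fs/2 = 23.5 kHz, passes unchanged.
166.3 kHz mod fs = 25.3 kHz.
25.3 kHz > fs/2 = 23.5 kHz, folds to fs − 25.3 kHz = 21.7 kHz.
40.3 kHz > fs/2 = 23.5 kHz, folds to fs − 40.3 kHz = 6.7 kHz.
Distinct values: {6.7 kHz, 15.3 kHz, 20.7 kHz, 21.7 kHz}.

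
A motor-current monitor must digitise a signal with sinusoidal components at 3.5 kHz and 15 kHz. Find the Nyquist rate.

Highest-frequency component: 15 kHz.
Nyquist rate = 2 × 15 kHz = 30 kHz.

30 kHz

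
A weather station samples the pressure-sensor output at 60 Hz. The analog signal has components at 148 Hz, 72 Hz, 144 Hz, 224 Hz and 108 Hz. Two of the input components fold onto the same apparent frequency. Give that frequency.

12 Hz

fs/2 = 30 Hz.
148 Hz mod fs = 28 Hz.
28 Hz ≤ fs/2 = 30 Hz, appears at 28 Hz.
72 Hz mod fs = 12 Hz.
12 Hz ≤ fs/2 = 30 Hz, appears at 12 Hz.
144 Hz mod fs = 24 Hz.
24 Hz ≤ fs/2 = 30 Hz, appears at 24 Hz.
224 Hz mod fs = 44 Hz.
44 Hz > fs/2 = 30 Hz, folds to fs − 44 Hz = 16 Hz.
108 Hz mod fs = 48 Hz.
48 Hz > fs/2 = 30 Hz, folds to fs − 48 Hz = 12 Hz.
72 Hz and 108 Hz both map to 12 Hz.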